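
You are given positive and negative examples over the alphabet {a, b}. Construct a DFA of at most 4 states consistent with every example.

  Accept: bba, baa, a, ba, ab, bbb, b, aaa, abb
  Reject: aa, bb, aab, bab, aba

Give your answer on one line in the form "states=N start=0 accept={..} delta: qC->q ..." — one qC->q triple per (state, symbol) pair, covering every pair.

states=4 start=0 accept={1,2} delta: 0a->1 0b->2 1a->3 1b->1 2a->2 2b->0 3a->1 3b->0

State merging on the prefix tree: take the shortest (then alphabetical) example prefix whose next move is undefined and point that move at state 0, else 1, else 2, ...; a target is out if some Accept/Reject pair would then sit in one state with the same input left (inseparable). If every existing state is out, open a new one.
a: 0a undefined. 0a->0: no, a/aa meet in 0. Open state 1: 0a->1.
b: 0b undefined. 0b->0: no, baa/aa meet in 1 with "a" left. 0b->1: no, bba/aba meet in 1 with "ba" left. Open state 2: 0b->2.
aa: 1a undefined. 1a->0: no, b/aab meet in 2. 1a->1: no, a/aa meet in 1. 1a->2: no, b/aa meet in 2. Open state 3: 1a->3.
ab: 1b undefined. 1b->0: no, a/aba meet in 1. 1b->1: ok.
ba: 2a undefined. 2a->0: no, b/bab meet in 2. 2a->1: no, baa/aa meet in 3. 2a->2: ok.
bb: 2b undefined. 2b->0: ok.
aaa: 3a undefined. 3a->0: no, aaa/bb meet in 0. 3a->1: ok.
aab: 3b undefined. 3b->0: ok.
All examples now run through 4 states with every (state, symbol) defined. Accept strings end in {1,2}, Reject strings end in {0,3}; accept={1,2}.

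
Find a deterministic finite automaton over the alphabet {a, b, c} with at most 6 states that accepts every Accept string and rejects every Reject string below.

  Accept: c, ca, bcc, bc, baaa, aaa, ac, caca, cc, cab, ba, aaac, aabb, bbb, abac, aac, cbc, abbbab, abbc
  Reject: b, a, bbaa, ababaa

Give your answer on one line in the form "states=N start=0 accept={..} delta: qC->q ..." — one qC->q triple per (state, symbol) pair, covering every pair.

states=5 start=0 accept={0,2,4} delta: 0a->1 0b->1 0c->2 1a->2 1b->3 1c->0 2a->2 2b->2 2c->2 3a->3 3b->4 3c->0 4a->0 4b->1 4c->0

Grow the machine one transition at a time. Run the examples from 0; the earliest place one falls off (shortest prefix, ties alphabetical) gets sent to the lowest-numbered state that keeps every Accept/Reject pair distinguishable — a pair clashes when both reach the same state with identical unread suffix — and to a fresh state only if none does.
a: 0a undefined. 0a->0: no, aaa/a meet in 0. Open state 1: 0a->1.
b: 0b undefined. 0b->0: no, ba/a meet in 1. 0b->1: ok.
c: 0c undefined. 0c->0: no, ca/b meet in 1. 0c->1: no, c/b meet in 1. Open state 2: 0c->2.
aa: 1a undefined. 1a->0: no, aaa/b meet in 1. 1a->1: no, baaa/b meet in 1. 1a->2: ok.
ab: 1b undefined. 1b->0: no, c/bbaa meet in 2. 1b->1: no, ca/bbaa meet in 2 with "a" left. 1b->2: no, baaa/bbaa meet in 2 with "aa" left. Open state 3: 1b->3.
ac: 1c undefined. 1c->0: ok.
ca: 2a undefined. 2a->0: no, baaa/b meet in 1. 2a->1: no, ca/b meet in 1. 2a->2: ok.
cb: 2b undefined. 2b->0: no, aabb/b meet in 1. 2b->1: no, cab/b meet in 1. 2b->2: ok.
cc: 2c undefined. 2c->0: no, caca/b meet in 1. 2c->1: no, cc/b meet in 1. 2c->2: ok.
aba: 3a undefined. 3a->0: no, c/ababaa meet in 2. 3a->1: no, c/bbaa meet in 2. 3a->2: no, c/bbaa meet in 2. 3a->3: ok.
abb: 3b undefined. 3b->0: no, c/ababaa meet in 2. 3b->1: no, c/ababaa meet in 2. 3b->2: no, c/ababaa meet in 2. 3b->3: no, bbb/bbaa meet in 3. Open state 4: 3b->4.
abac: 3c undefined. 3c->0: ok.
abbb: 4b undefined. 4b->0: no, abbbab/bbaa meet in 3. 4b->1: ok.
abbc: 4c undefined. 4c->0: ok.
ababa: 4a undefined. 4a->0: ok.
All examples now run through 5 states with every (state, symbol) defined. Accept strings end in {0,2,4}, Reject strings end in {1,3}; accept={0,2,4}.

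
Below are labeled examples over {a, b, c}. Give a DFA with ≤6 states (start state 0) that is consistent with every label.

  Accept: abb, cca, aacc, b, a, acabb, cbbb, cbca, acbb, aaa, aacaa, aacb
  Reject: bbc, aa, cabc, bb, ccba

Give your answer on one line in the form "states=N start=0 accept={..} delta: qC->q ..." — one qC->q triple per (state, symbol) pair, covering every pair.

State merging on the prefix tree: take the shortest (then alphabetical) example prefix whose next move is undefined and point that move at state 0, else 1, else 2, ...; a target is out if some Accept/Reject pair would then sit in one state with the same input left (inseparable). If every existing state is out, open a new one.
a: 0a undefined. 0a->0: no, abb/bb meet in 0 with "bb" left. Open state 1: 0a->1.
b: 0b undefined. 0b->0: no, b/bb meet in 0. 0b->1: ok.
c: 0c undefined. 0c->0: ok.
aa: 1a undefined. 1a->0: no, aacc/aa meet in 0. 1a->1: no, cca/aa meet in 1. Open state 2: 1a->2.
ab: 1b undefined. 1b->0: ok.
ac: 1c undefined. 1c->0: no, acbb/bbc meet in 0. 1c->1: no, cbca/aa meet in 2. 1c->2: ok.
aaa: 2a undefined. 2a->0: no, acabb/bbc meet in 0. 2a->1: ok.
aac: 2c undefined. 2c->0: no, aacc/bbc meet in 0. 2c->1: no, aacc/aa meet in 2. 2c->2: no, aacc/aa meet in 2. Open state 3: 2c->3.
acb: 2b undefined. 2b->0: ok.
aaca: 3a undefined. 3a->0: ok.
aacb: 3b undefined. 3b->0: no, aacb/bbc meet in 0. 3b->1: ok.
aacc: 3c undefined. 3c->0: no, aacc/bbc meet in 0. 3c->1: ok.
All examples now run through 4 states with every (state, symbol) defined. Accept strings end in {1}, Reject strings end in {0,2}; accept={1}.

states=4 start=0 accept={1} delta: 0a->1 0b->1 0c->0 1a->2 1b->0 1c->2 2a->1 2b->0 2c->3 3a->0 3b->1 3c->1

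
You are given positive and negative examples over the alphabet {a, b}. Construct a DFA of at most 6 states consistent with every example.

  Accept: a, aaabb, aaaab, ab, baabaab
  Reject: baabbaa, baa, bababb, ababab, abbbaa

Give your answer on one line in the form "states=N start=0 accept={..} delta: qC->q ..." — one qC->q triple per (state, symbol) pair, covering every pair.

states=5 start=0 accept={0,1} delta: 0a->0 0b->1 1a->2 1b->0 2a->2 2b->3 3a->4 3b->1 4a->0 4b->2

Fold the examples into a partial DFA from state 0: repeatedly fix the first undefined (state, symbol) met by the shortest-then-alphabetical prefix, trying targets in increasing order and rejecting any under which an Accept and a Reject string meet in one state with the same remainder; add a state when all current targets are rejected. Accepting states are where Accept strings end.
a: 0a undefined. 0a->0: ok.
b: 0b undefined. 0b->0: no, a/baabbaa meet in 0. Open state 1: 0b->1.
ba: 1a undefined. 1a->0: no, a/baa meet in 0. 1a->1: no, aaaab/baa meet in 1. Open state 2: 1a->2.
abb: 1b undefined. 1b->0: ok.
baa: 2a undefined. 2a->0: no, a/baabbaa meet in 0. 2a->1: no, aaaab/baabbaa meet in 1. 2a->2: ok.
bab: 2b undefined. 2b->0: no, a/bababb meet in 0. 2b->1: no, a/baabbaa meet in 0. 2b->2: no, baabaab/baabbaa meet in 2. Open state 3: 2b->3.
baba: 3a undefined. 3a->0: no, a/bababb meet in 0. 3a->1: no, a/ababab meet in 0. 3a->2: no, baabaab/ababab meet in 3. 3a->3: no, baabaab/ababab meet in 3 with "b" left. Open state 4: 3a->4.
baabb: 3b undefined. 3b->0: no, a/baabbaa meet in 0. 3b->1: ok.
babab: 4b undefined. 4b->0: no, a/ababab meet in 0. 4b->1: no, a/bababb meet in 0. 4b->2: ok.
baabaa: 4a undefined. 4a->0: ok.
All examples now run through 5 states with every (state, symbol) defined. Accept strings end in {0,1}, Reject strings end in {2,3}; accept={0,1}.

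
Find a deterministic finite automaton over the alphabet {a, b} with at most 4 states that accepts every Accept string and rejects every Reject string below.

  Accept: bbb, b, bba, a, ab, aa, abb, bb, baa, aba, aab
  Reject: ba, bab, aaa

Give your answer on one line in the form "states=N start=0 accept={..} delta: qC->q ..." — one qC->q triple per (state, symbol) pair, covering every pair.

State merging on the prefix tree: take the shortest (then alphabetical) example prefix whose next move is undefined and point that move at state 0, else 1, else 2, ...; a target is out if some Accept/Reject pair would then sit in one state with the same input left (inseparable). If every existing state is out, open a new one.
a: 0a undefined. 0a->0: no, a/aaa meet in 0. Open state 1: 0a->1.
b: 0b undefined. 0b->0: no, bba/ba meet in 1. 0b->1: no, aa/ba meet in 1 with "a" left. Open state 2: 0b->2.
aa: 1a undefined. 1a->0: no, a/aaa meet in 1. 1a->1: no, a/aaa meet in 1. 1a->2: ok.
ab: 1b undefined. 1b->0: ok.
ba: 2a undefined. 2a->0: no, b/bab meet in 2. 2a->1: no, a/ba meet in 1. 2a->2: no, b/ba meet in 2. Open state 3: 2a->3.
bb: 2b undefined. 2b->0: ok.
baa: 3a undefined. 3a->0: ok.
bab: 3b undefined. 3b->0: no, ab/bab meet in 0. 3b->1: no, bba/bab meet in 1. 3b->2: no, bbb/bab meet in 2. 3b->3: ok.
All examples now run through 4 states with every (state, symbol) defined. Accept strings end in {0,1,2}, Reject strings end in {3}; accept={0,1,2}.

states=4 start=0 accept={0,1,2} delta: 0a->1 0b->2 1a->2 1b->0 2a->3 2b->0 3a->0 3b->3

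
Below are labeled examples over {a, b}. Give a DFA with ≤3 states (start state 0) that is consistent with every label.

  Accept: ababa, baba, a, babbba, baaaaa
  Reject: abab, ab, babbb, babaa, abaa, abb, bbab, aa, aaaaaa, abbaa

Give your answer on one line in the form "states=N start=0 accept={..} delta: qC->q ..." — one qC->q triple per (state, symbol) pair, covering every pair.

states=2 start=0 accept={1} delta: 0a->1 0b->0 1a->0 1b->0

State merging on the prefix tree: take the shortest (then alphabetical) example prefix whose next move is undefined and point that move at state 0, else 1, else 2, ...; a target is out if some Accept/Reject pair would then sit in one state with the same input left (inseparable). If every existing state is out, open a new one.
a: 0a undefined. 0a->0: no, a/aa meet in 0. Open state 1: 0a->1.
b: 0b undefined. 0b->0: ok.
aa: 1a undefined. 1a->0: ok.
ab: 1b undefined. 1b->0: ok.
All examples now run through 2 states with every (state, symbol) defined. Accept strings end in {1}, Reject strings end in {0}; accept={1}.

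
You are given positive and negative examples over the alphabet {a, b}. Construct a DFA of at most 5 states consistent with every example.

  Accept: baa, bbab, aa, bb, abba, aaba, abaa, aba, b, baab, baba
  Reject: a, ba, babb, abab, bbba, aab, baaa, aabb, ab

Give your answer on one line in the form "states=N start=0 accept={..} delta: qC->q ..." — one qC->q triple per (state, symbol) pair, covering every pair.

Fold the examples into a partial DFA from state 0: repeatedly fix the first undefined (state, symbol) met by the shortest-then-alphabetical prefix, trying targets in increasing order and rejecting any under which an Accept and a Reject string meet in one state with the same remainder; add a state when all current targets are rejected. Accepting states are where Accept strings end.
a: 0a undefined. 0a->0: no, aa/a meet in 0. Open state 1: 0a->1.
b: 0b undefined. 0b->0: no, bbab/ab meet in 1 with "b" left. 0b->1: no, bbab/abab meet in 1 with "bab" left. Open state 2: 0b->2.
aa: 1a undefined. 1a->0: no, bb/aabb meet in 2 with "b" left. 1a->1: no, aa/a meet in 1. 1a->2: no, bb/aab meet in 2 with "b" left. Open state 3: 1a->3.
ab: 1b undefined. 1b->0: no, abba/ba meet in 2 with "a" left. 1b->1: ok.
ba: 2a undefined. 2a->0: no, baa/a meet in 1. 2a->1: no, abaa/baaa meet in 3 with "a" left. 2a->2: no, baa/ba meet in 2. 2a->3: no, aa/ba meet in 3. Open state 4: 2a->4.
bb: 2b undefined. 2b->0: no, bbab/a meet in 1. 2b->1: no, bbab/abab meet in 3 with "b" left. 2b->2: ok.
aab: 3b undefined. 3b->0: no, bb/aabb meet in 2. 3b->1: ok.
baa: 4a undefined. 4a->0: ok.
bab: 4b undefined. 4b->0: no, bb/babb meet in 2. 4b->1: no, bbab/a meet in 1. 4b->2: no, bbab/babb meet in 2. 4b->3: ok.
abaa: 3a undefined. 3a->0: ok.
All examples now run through 5 states with every (state, symbol) defined. Accept strings end in {0,2,3}, Reject strings end in {1,4}; accept={0,2,3}.

states=5 start=0 accept={0,2,3} delta: 0a->1 0b->2 1a->3 1b->1 2a->4 2b->2 3a->0 3b->1 4a->0 4b->3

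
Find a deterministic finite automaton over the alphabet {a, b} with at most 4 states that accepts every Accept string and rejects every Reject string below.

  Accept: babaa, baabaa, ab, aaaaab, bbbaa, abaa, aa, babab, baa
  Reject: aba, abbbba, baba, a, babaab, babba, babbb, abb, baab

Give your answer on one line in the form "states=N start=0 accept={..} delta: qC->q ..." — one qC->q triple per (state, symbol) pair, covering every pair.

Fold the examples into a partial DFA from state 0: repeatedly fix the first undefined (state, symbol) met by the shortest-then-alphabetical prefix, trying targets in increasing order and rejecting any under which an Accept and a Reject string meet in one state with the same remainder; add a state when all current targets are rejected. Accepting states are where Accept strings end.
a: 0a undefined. 0a->0: no, aa/a meet in 0. Open state 1: 0a->1.
b: 0b undefined. 0b->0: ok.
aa: 1a undefined. 1a->0: no, baabaa/baab meet in 0. 1a->1: no, ab/baab meet in 1 with "b" left. Open state 2: 1a->2.
ab: 1b undefined. 1b->0: no, ab/babbb meet in 0. 1b->1: no, ab/a meet in 1. 1b->2: ok.
aaa: 2a undefined. 2a->0: no, babaa/a meet in 1. 2a->1: ok.
abb: 2b undefined. 2b->0: ok.
All examples now run through 3 states with every (state, symbol) defined. Accept strings end in {2}, Reject strings end in {0,1}; accept={2}.

states=3 start=0 accept={2} delta: 0a->1 0b->0 1a->2 1b->2 2a->1 2b->0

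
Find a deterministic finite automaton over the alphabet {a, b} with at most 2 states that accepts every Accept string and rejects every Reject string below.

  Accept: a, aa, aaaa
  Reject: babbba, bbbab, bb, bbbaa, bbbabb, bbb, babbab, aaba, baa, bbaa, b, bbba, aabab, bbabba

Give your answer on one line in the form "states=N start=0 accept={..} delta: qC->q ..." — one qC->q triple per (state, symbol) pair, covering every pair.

Fold the examples into a partial DFA from state 0: repeatedly fix the first undefined (state, symbol) met by the shortest-then-alphabetical prefix, trying targets in increasing order and rejecting any under which an Accept and a Reject string meet in one state with the same remainder; add a state when all current targets are rejected. Accepting states are where Accept strings end.
a: 0a undefined. 0a->0: ok.
b: 0b undefined. 0b->0: no, a/babbba meet in 0. Open state 1: 0b->1.
ba: 1a undefined. 1a->0: no, a/aaba meet in 0. 1a->1: ok.
bb: 1b undefined. 1b->0: no, a/babbba meet in 0. 1b->1: ok.
All examples now run through 2 states with every (state, symbol) defined. Accept strings end in {0}, Reject strings end in {1}; accept={0}.

states=2 start=0 accept={0} delta: 0a->0 0b->1 1a->1 1b->1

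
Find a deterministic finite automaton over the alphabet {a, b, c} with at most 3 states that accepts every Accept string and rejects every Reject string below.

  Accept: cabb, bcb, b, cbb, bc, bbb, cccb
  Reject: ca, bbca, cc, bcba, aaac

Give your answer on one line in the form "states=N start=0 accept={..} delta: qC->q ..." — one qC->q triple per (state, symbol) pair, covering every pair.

Grow the machine one transition at a time. Run the examples from 0; the earliest place one falls off (shortest prefix, ties alphabetical) gets sent to the lowest-numbered state that keeps every Accept/Reject pair distinguishable — a pair clashes when both reach the same state with identical unread suffix — and to a fresh state only if none does.
a: 0a undefined. 0a->0: ok.
b: 0b undefined. 0b->0: no, bc/aaac meet in 0 with "c" left. Open state 1: 0b->1.
c: 0c undefined. 0c->0: ok.
bb: 1b undefined. 1b->0: no, cabb/ca meet in 0. 1b->1: ok.
bc: 1c undefined. 1c->0: no, bc/ca meet in 0. 1c->1: ok.
bbca: 1a undefined. 1a->0: ok.
All examples now run through 2 states with every (state, symbol) defined. Accept strings end in {1}, Reject strings end in {0}; accept={1}.

states=2 start=0 accept={1} delta: 0a->0 0b->1 0c->0 1a->0 1b->1 1c->1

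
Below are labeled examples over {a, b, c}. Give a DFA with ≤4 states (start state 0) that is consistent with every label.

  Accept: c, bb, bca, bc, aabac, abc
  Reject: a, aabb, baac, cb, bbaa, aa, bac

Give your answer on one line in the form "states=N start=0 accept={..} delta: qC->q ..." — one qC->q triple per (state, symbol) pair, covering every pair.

states=3 start=0 accept={0,2} delta: 0a->1 0b->0 0c->2 1a->1 1b->2 1c->1 2a->0 2b->1 2c->0

State merging on the prefix tree: take the shortest (then alphabetical) example prefix whose next move is undefined and point that move at state 0, else 1, else 2, ...; a target is out if some Accept/Reject pair would then sit in one state with the same input left (inseparable). If every existing state is out, open a new one.
a: 0a undefined. 0a->0: no, bb/aabb meet in 0 with "bb" left. Open state 1: 0a->1.
b: 0b undefined. 0b->0: ok.
c: 0c undefined. 0c->0: no, c/cb meet in 0. 0c->1: no, c/a meet in 1. Open state 2: 0c->2.
aa: 1a undefined. 1a->0: no, c/baac meet in 2. 1a->1: ok.
ab: 1b undefined. 1b->0: no, bb/aabb meet in 0. 1b->1: no, aabac/baac meet in 1 with "c" left. 1b->2: ok.
cb: 2b undefined. 2b->0: no, bb/aabb meet in 0. 2b->1: ok.
abc: 2c undefined. 2c->0: ok.
bac: 1c undefined. 1c->0: no, bb/baac meet in 0. 1c->1: ok.
bca: 2a undefined. 2a->0: ok.
All examples now run through 3 states with every (state, symbol) defined. Accept strings end in {0,2}, Reject strings end in {1}; accept={0,2}.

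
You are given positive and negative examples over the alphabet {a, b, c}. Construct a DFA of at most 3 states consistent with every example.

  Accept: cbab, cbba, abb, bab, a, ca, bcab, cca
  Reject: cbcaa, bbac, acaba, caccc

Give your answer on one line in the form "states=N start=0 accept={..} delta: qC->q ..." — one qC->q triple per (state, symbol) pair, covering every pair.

State merging on the prefix tree: take the shortest (then alphabetical) example prefix whose next move is undefined and point that move at state 0, else 1, else 2, ...; a target is out if some Accept/Reject pair would then sit in one state with the same input left (inseparable). If every existing state is out, open a new one.
a: 0a undefined. 0a->0: ok.
b: 0b undefined. 0b->0: ok.
c: 0c undefined. 0c->0: no, cbab/cbcaa meet in 0. Open state 1: 0c->1.
ca: 1a undefined. 1a->0: no, abb/acaba meet in 0. 1a->1: no, ca/bbac meet in 1. Open state 2: 1a->2.
cb: 1b undefined. 1b->0: ok.
cc: 1c undefined. 1c->0: ok.
cac: 2c undefined. 2c->0: no, cbab/caccc meet in 0. 2c->1: ok.
acab: 2b undefined. 2b->0: no, cbab/acaba meet in 0. 2b->1: no, ca/acaba meet in 2. 2b->2: ok.
acaba: 2a undefined. 2a->0: no, cbab/cbcaa meet in 0. 2a->1: ok.
All examples now run through 3 states with every (state, symbol) defined. Accept strings end in {0,2}, Reject strings end in {1}; accept={0,2}.

states=3 start=0 accept={0,2} delta: 0a->0 0b->0 0c->1 1a->2 1b->0 1c->0 2a->1 2b->2 2c->1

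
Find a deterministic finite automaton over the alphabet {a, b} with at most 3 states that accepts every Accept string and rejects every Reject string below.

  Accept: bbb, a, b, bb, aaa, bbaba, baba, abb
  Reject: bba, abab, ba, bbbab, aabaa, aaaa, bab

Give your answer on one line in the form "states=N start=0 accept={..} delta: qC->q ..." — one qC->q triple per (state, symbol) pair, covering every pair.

states=3 start=0 accept={1} delta: 0a->1 0b->1 1a->2 1b->1 2a->1 2b->0

State merging on the prefix tree: take the shortest (then alphabetical) example prefix whose next move is undefined and point that move at state 0, else 1, else 2, ...; a target is out if some Accept/Reject pair would then sit in one state with the same input left (inseparable). If every existing state is out, open a new one.
a: 0a undefined. 0a->0: no, a/aaaa meet in 0. Open state 1: 0a->1.
b: 0b undefined. 0b->0: no, a/bba meet in 1. 0b->1: ok.
aa: 1a undefined. 1a->0: no, a/aabaa meet in 1. 1a->1: no, a/ba meet in 1. Open state 2: 1a->2.
ab: 1b undefined. 1b->0: no, bbb/bba meet in 1. 1b->1: ok.
aaa: 2a undefined. 2a->0: no, bbb/aaaa meet in 1. 2a->1: ok.
aab: 2b undefined. 2b->0: ok.
All examples now run through 3 states with every (state, symbol) defined. Accept strings end in {1}, Reject strings end in {0,2}; accept={1}.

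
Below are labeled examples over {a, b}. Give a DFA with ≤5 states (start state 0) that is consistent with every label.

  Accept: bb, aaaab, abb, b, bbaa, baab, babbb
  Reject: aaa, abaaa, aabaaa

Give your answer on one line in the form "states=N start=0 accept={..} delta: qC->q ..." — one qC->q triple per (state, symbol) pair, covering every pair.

State merging on the prefix tree: take the shortest (then alphabetical) example prefix whose next move is undefined and point that move at state 0, else 1, else 2, ...; a target is out if some Accept/Reject pair would then sit in one state with the same input left (inseparable). If every existing state is out, open a new one.
a: 0a undefined. 0a->0: ok.
b: 0b undefined. 0b->0: no, bb/aaa meet in 0. Open state 1: 0b->1.
ba: 1a undefined. 1a->0: ok.
bb: 1b undefined. 1b->0: no, bb/aaa meet in 0. 1b->1: no, bbaa/aaa meet in 0. Open state 2: 1b->2.
bba: 2a undefined. 2a->0: no, bbaa/aaa meet in 0. 2a->1: no, bbaa/aaa meet in 0. 2a->2: ok.
babbb: 2b undefined. 2b->0: no, babbb/aaa meet in 0. 2b->1: ok.
All examples now run through 3 states with every (state, symbol) defined. Accept strings end in {1,2}, Reject strings end in {0}; accept={1,2}.

states=3 start=0 accept={1,2} delta: 0a->0 0b->1 1a->0 1b->2 2a->2 2b->1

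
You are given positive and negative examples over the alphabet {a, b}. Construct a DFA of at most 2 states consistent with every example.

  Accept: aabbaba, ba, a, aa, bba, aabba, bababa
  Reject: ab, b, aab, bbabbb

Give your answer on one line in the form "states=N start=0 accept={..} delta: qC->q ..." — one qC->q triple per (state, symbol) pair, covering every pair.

Grow the machine one transition at a time. Run the examples from 0; the earliest place one falls off (shortest prefix, ties alphabetical) gets sent to the lowest-numbered state that keeps every Accept/Reject pair distinguishable — a pair clashes when both reach the same state with identical unread suffix — and to a fresh state only if none does.
a: 0a undefined. 0a->0: ok.
b: 0b undefined. 0b->0: no, aabbaba/ab meet in 0. Open state 1: 0b->1.
ba: 1a undefined. 1a->0: ok.
bb: 1b undefined. 1b->0: ok.
All examples now run through 2 states with every (state, symbol) defined. Accept strings end in {0}, Reject strings end in {1}; accept={0}.

states=2 start=0 accept={0} delta: 0a->0 0b->1 1a->0 1b->0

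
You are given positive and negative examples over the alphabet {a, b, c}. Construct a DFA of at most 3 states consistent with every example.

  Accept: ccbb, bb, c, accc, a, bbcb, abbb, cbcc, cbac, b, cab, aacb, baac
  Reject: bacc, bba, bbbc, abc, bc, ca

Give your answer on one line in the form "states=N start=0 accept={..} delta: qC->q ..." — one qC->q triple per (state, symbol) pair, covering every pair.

states=3 start=0 accept={0,1} delta: 0a->0 0b->1 0c->1 1a->2 1b->1 1c->2 2a->0 2b->0 2c->1

Fold the examples into a partial DFA from state 0: repeatedly fix the first undefined (state, symbol) met by the shortest-then-alphabetical prefix, trying targets in increasing order and rejecting any under which an Accept and a Reject string meet in one state with the same remainder; add a state when all current targets are rejected. Accepting states are where Accept strings end.
a: 0a undefined. 0a->0: ok.
b: 0b undefined. 0b->0: no, bb/bba meet in 0. Open state 1: 0b->1.
c: 0c undefined. 0c->0: no, c/ca meet in 0. 0c->1: ok.
ba: 1a undefined. 1a->0: no, a/ca meet in 0. 1a->1: no, c/ca meet in 1. Open state 2: 1a->2.
bb: 1b undefined. 1b->0: no, bb/bba meet in 0. 1b->1: ok.
bc: 1c undefined. 1c->0: no, a/bbbc meet in 0. 1c->1: no, ccbb/bbbc meet in 1. 1c->2: ok.
baa: 2a undefined. 2a->0: ok.
bac: 2c undefined. 2c->0: no, bb/bacc meet in 1. 2c->1: ok.
cab: 2b undefined. 2b->0: ok.
All examples now run through 3 states with every (state, symbol) defined. Accept strings end in {0,1}, Reject strings end in {2}; accept={0,1}.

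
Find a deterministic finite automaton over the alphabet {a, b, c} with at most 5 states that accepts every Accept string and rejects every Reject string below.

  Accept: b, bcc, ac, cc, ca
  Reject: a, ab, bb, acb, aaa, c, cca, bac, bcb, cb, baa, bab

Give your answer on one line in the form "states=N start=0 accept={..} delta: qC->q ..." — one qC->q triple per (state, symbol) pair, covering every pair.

states=4 start=0 accept={0,2} delta: 0a->1 0b->2 0c->1 1a->0 1b->1 1c->2 2a->3 2b->1 2c->1 3a->1 3b->1 3c->1

State merging on the prefix tree: take the shortest (then alphabetical) example prefix whose next move is undefined and point that move at state 0, else 1, else 2, ...; a target is out if some Accept/Reject pair would then sit in one state with the same input left (inseparable). If every existing state is out, open a new one.
a: 0a undefined. 0a->0: no, b/ab meet in 0 with "b" left. Open state 1: 0a->1.
b: 0b undefined. 0b->0: no, b/bb meet in 0. 0b->1: no, b/a meet in 1. Open state 2: 0b->2.
c: 0c undefined. 0c->0: no, b/cb meet in 2. 0c->1: ok.
aa: 1a undefined. 1a->0: ok.
ab: 1b undefined. 1b->0: no, ca/ab meet in 0. 1b->1: ok.
ac: 1c undefined. 1c->0: no, b/acb meet in 2. 1c->1: no, ac/a meet in 1. 1c->2: ok.
ba: 2a undefined. 2a->0: no, b/bab meet in 2. 2a->1: no, b/bac meet in 2. 2a->2: no, b/cca meet in 2. Open state 3: 2a->3.
bb: 2b undefined. 2b->0: no, ca/bb meet in 0. 2b->1: ok.
bc: 2c undefined. 2c->0: no, b/bcb meet in 2. 2c->1: ok.
baa: 3a undefined. 3a->0: no, ca/baa meet in 0. 3a->1: ok.
bab: 3b undefined. 3b->0: no, ca/bab meet in 0. 3b->1: ok.
bac: 3c undefined. 3c->0: no, ca/bac meet in 0. 3c->1: ok.
All examples now run through 4 states with every (state, symbol) defined. Accept strings end in {0,2}, Reject strings end in {1,3}; accept={0,2}.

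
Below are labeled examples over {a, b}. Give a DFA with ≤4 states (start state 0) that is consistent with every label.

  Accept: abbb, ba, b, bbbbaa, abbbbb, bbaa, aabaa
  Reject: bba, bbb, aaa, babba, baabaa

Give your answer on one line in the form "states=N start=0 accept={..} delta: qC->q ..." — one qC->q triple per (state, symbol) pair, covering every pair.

states=4 start=0 accept={1,2} delta: 0a->1 0b->1 1a->2 1b->2 2a->0 2b->3 3a->0 3b->2

Grow the machine one transition at a time. Run the examples from 0; the earliest place one falls off (shortest prefix, ties alphabetical) gets sent to the lowest-numbered state that keeps every Accept/Reject pair distinguishable — a pair clashes when both reach the same state with identical unread suffix — and to a fresh state only if none does.
a: 0a undefined. 0a->0: no, abbb/bbb meet in 0 with "bbb" left. Open state 1: 0a->1.
b: 0b undefined. 0b->0: no, ba/bba meet in 1. 0b->1: ok.
aa: 1a undefined. 1a->0: no, b/aaa meet in 1. 1a->1: no, ba/aaa meet in 1. Open state 2: 1a->2.
ab: 1b undefined. 1b->0: no, b/bba meet in 1. 1b->1: no, abbb/bbb meet in 1. 1b->2: ok.
aaa: 2a undefined. 2a->0: ok.
aab: 2b undefined. 2b->0: no, ba/babba meet in 2. 2b->1: no, b/bbb meet in 1. 2b->2: no, abbb/bbb meet in 2. Open state 3: 2b->3.
aaba: 3a undefined. 3a->0: ok.
abbb: 3b undefined. 3b->0: no, abbb/bba meet in 0. 3b->1: no, ba/babba meet in 2. 3b->2: ok.
All examples now run through 4 states with every (state, symbol) defined. Accept strings end in {1,2}, Reject strings end in {0,3}; accept={1,2}.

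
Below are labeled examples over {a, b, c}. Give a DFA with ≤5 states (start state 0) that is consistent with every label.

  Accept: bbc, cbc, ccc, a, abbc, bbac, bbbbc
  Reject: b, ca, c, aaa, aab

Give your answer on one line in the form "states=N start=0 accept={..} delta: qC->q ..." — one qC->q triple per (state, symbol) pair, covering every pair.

Grow the machine one transition at a time. Run the examples from 0; the earliest place one falls off (shortest prefix, ties alphabetical) gets sent to the lowest-numbered state that keeps every Accept/Reject pair distinguishable — a pair clashes when both reach the same state with identical unread suffix — and to a fresh state only if none does.
a: 0a undefined. 0a->0: no, a/aaa meet in 0. Open state 1: 0a->1.
b: 0b undefined. 0b->0: no, bbc/c meet in 0 with "c" left. 0b->1: no, a/b meet in 1. Open state 2: 0b->2.
c: 0c undefined. 0c->0: no, ccc/c meet in 0. 0c->1: no, a/c meet in 1. 0c->2: ok.
aa: 1a undefined. 1a->0: no, a/aaa meet in 1. 1a->1: no, a/aaa meet in 1. 1a->2: ok.
ab: 1b undefined. 1b->0: ok.
bb: 2b undefined. 2b->0: no, bbc/b meet in 2. 2b->1: no, a/aab meet in 1. 2b->2: ok.
ca: 2a undefined. 2a->0: no, bbac/b meet in 2. 2a->1: no, a/ca meet in 1. 2a->2: ok.
cc: 2c undefined. 2c->0: no, ccc/b meet in 2. 2c->1: ok.
ccc: 1c undefined. 1c->0: ok.
All examples now run through 3 states with every (state, symbol) defined. Accept strings end in {0,1}, Reject strings end in {2}; accept={0,1}.

states=3 start=0 accept={0,1} delta: 0a->1 0b->2 0c->2 1a->2 1b->0 1c->0 2a->2 2b->2 2c->1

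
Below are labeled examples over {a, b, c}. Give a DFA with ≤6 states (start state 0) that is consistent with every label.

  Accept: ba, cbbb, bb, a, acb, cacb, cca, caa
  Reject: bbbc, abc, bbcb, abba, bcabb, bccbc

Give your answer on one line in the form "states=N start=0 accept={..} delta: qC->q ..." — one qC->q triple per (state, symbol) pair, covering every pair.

State merging on the prefix tree: take the shortest (then alphabetical) example prefix whose next move is undefined and point that move at state 0, else 1, else 2, ...; a target is out if some Accept/Reject pair would then sit in one state with the same input left (inseparable). If every existing state is out, open a new one.
a: 0a undefined. 0a->0: ok.
b: 0b undefined. 0b->0: no, ba/abba meet in 0. Open state 1: 0b->1.
c: 0c undefined. 0c->0: ok.
ba: 1a undefined. 1a->0: ok.
bb: 1b undefined. 1b->0: no, ba/abba meet in 0. 1b->1: no, ba/abba meet in 0. Open state 2: 1b->2.
bc: 1c undefined. 1c->0: no, ba/abc meet in 0. 1c->1: no, bb/bcabb meet in 2. 1c->2: no, bb/abc meet in 2. Open state 3: 1c->3.
bbb: 2b undefined. 2b->0: no, ba/bbbc meet in 0. 2b->1: ok.
bbc: 2c undefined. 2c->0: no, cbbb/bbcb meet in 1. 2c->1: no, bb/bbcb meet in 2. 2c->2: no, cbbb/bbcb meet in 1. 2c->3: ok.
bca: 3a undefined. 3a->0: no, bb/bcabb meet in 2. 3a->1: no, cbbb/bcabb meet in 1. 3a->2: no, bb/bcabb meet in 2. 3a->3: ok.
bcc: 3c undefined. 3c->0: ok.
abba: 2a undefined. 2a->0: no, ba/abba meet in 0. 2a->1: no, cbbb/abba meet in 1. 2a->2: no, bb/abba meet in 2. 2a->3: ok.
bbcb: 3b undefined. 3b->0: no, ba/bbcb meet in 0. 3b->1: no, cbbb/bbcb meet in 1. 3b->2: no, cbbb/bcabb meet in 1. 3b->3: ok.
All examples now run through 4 states with every (state, symbol) defined. Accept strings end in {0,1,2}, Reject strings end in {3}; accept={0,1,2}.

states=4 start=0 accept={0,1,2} delta: 0a->0 0b->1 0c->0 1a->0 1b->2 1c->3 2a->3 2b->1 2c->3 3a->3 3b->3 3c->0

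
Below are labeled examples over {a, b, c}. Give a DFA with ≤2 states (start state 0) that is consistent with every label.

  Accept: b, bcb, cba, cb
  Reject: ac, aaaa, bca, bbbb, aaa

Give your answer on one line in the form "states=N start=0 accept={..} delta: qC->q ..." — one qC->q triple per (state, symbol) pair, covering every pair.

states=2 start=0 accept={1} delta: 0a->0 0b->1 0c->0 1a->1 1b->0 1c->0

State merging on the prefix tree: take the shortest (then alphabetical) example prefix whose next move is undefined and point that move at state 0, else 1, else 2, ...; a target is out if some Accept/Reject pair would then sit in one state with the same input left (inseparable). If every existing state is out, open a new one.
a: 0a undefined. 0a->0: ok.
b: 0b undefined. 0b->0: no, b/aaaa meet in 0. Open state 1: 0b->1.
c: 0c undefined. 0c->0: ok.
bb: 1b undefined. 1b->0: ok.
bc: 1c undefined. 1c->0: ok.
cba: 1a undefined. 1a->0: no, cba/ac meet in 0. 1a->1: ok.
All examples now run through 2 states with every (state, symbol) defined. Accept strings end in {1}, Reject strings end in {0}; accept={1}.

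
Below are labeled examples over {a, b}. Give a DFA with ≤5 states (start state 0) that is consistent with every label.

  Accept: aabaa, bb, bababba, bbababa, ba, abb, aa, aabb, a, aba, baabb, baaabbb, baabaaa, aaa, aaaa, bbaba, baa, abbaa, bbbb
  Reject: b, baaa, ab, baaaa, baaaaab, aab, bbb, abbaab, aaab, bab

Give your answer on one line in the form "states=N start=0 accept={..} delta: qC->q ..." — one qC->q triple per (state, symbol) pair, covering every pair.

Fold the examples into a partial DFA from state 0: repeatedly fix the first undefined (state, symbol) met by the shortest-then-alphabetical prefix, trying targets in increasing order and rejecting any under which an Accept and a Reject string meet in one state with the same remainder; add a state when all current targets are rejected. Accepting states are where Accept strings end.
a: 0a undefined. 0a->0: ok.
b: 0b undefined. 0b->0: no, aabaa/b meet in 0. Open state 1: 0b->1.
ba: 1a undefined. 1a->0: no, aabaa/baaa meet in 0. 1a->1: no, aabaa/b meet in 1. Open state 2: 1a->2.
bb: 1b undefined. 1b->0: ok.
baa: 2a undefined. 2a->0: no, aabaa/baaa meet in 0. 2a->1: no, aabaa/b meet in 1. 2a->2: no, aabaa/baaa meet in 2. Open state 3: 2a->3.
bab: 2b undefined. 2b->0: no, bb/bab meet in 0. 2b->1: ok.
baaa: 3a undefined. 3a->0: no, bb/baaa meet in 0. 3a->1: no, bbababa/baaaa meet in 2. 3a->2: no, aabaa/baaaa meet in 3. 3a->3: no, aabaa/baaa meet in 3. Open state 4: 3a->4.
baab: 3b undefined. 3b->0: no, baabb/b meet in 1. 3b->1: no, baabaaa/baaa meet in 4. 3b->2: no, baabb/b meet in 1. 3b->3: ok.
baaaa: 4a undefined. 4a->0: no, bb/baaaa meet in 0. 4a->1: ok.
baaab: 4b undefined. 4b->0: ok.
All examples now run through 5 states with every (state, symbol) defined. Accept strings end in {0,2,3}, Reject strings end in {1,4}; accept={0,2,3}.

states=5 start=0 accept={0,2,3} delta: 0a->0 0b->1 1a->2 1b->0 2a->3 2b->1 3a->4 3b->3 4a->1 4b->0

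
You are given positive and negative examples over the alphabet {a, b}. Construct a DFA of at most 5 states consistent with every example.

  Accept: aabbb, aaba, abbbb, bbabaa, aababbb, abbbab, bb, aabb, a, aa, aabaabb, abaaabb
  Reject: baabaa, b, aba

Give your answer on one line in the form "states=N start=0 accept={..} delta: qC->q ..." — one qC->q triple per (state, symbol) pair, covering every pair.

Fold the examples into a partial DFA from state 0: repeatedly fix the first undefined (state, symbol) met by the shortest-then-alphabetical prefix, trying targets in increasing order and rejecting any under which an Accept and a Reject string meet in one state with the same remainder; add a state when all current targets are rejected. Accepting states are where Accept strings end.
a: 0a undefined. 0a->0: no, aaba/aba meet in 0 with "ba" left. Open state 1: 0a->1.
b: 0b undefined. 0b->0: no, bb/b meet in 0. 0b->1: no, a/b meet in 1. Open state 2: 0b->2.
aa: 1a undefined. 1a->0: ok.
ab: 1b undefined. 1b->0: no, a/aba meet in 1. 1b->1: no, abbbab/b meet in 2. 1b->2: no, aaba/aba meet in 2 with "a" left. Open state 3: 1b->3.
ba: 2a undefined. 2a->0: ok.
bb: 2b undefined. 2b->0: no, aabbb/b meet in 2. 2b->1: ok.
aba: 3a undefined. 3a->0: no, aaba/aba meet in 0. 3a->1: no, aaba/baabaa meet in 0. 3a->2: no, aaba/baabaa meet in 0. 3a->3: no, aabbb/baabaa meet in 3. Open state 4: 3a->4.
abb: 3b undefined. 3b->0: no, abbbab/b meet in 2. 3b->1: ok.
abaa: 4a undefined. 4a->0: no, aaba/baabaa meet in 0. 4a->1: no, abbbb/baabaa meet in 1. 4a->2: ok.
abbbab: 4b undefined. 4b->0: ok.
All examples now run through 5 states with every (state, symbol) defined. Accept strings end in {0,1,3}, Reject strings end in {2,4}; accept={0,1,3}.

states=5 start=0 accept={0,1,3} delta: 0a->1 0b->2 1a->0 1b->3 2a->0 2b->1 3a->4 3b->1 4a->2 4b->0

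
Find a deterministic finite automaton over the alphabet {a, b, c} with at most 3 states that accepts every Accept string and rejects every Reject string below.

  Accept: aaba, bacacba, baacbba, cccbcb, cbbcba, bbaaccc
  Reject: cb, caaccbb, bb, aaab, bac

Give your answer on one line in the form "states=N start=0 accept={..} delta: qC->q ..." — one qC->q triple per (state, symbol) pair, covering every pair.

states=3 start=0 accept={0,2} delta: 0a->0 0b->1 0c->0 1a->2 1b->1 1c->2 2a->0 2b->0 2c->1

Fold the examples into a partial DFA from state 0: repeatedly fix the first undefined (state, symbol) met by the shortest-then-alphabetical prefix, trying targets in increasing order and rejecting any under which an Accept and a Reject string meet in one state with the same remainder; add a state when all current targets are rejected. Accepting states are where Accept strings end.
a: 0a undefined. 0a->0: ok.
b: 0b undefined. 0b->0: no, aaba/bb meet in 0. Open state 1: 0b->1.
c: 0c undefined. 0c->0: ok.
ba: 1a undefined. 1a->0: no, aaba/bac meet in 0. 1a->1: no, aaba/cb meet in 1. Open state 2: 1a->2.
bb: 1b undefined. 1b->0: no, bbaaccc/caaccbb meet in 0. 1b->1: ok.
baa: 2a undefined. 2a->0: ok.
bac: 2c undefined. 2c->0: no, bbaaccc/bac meet in 0. 2c->1: ok.
cbbc: 1c undefined. 1c->0: no, cccbcb/cb meet in 1. 1c->1: no, cccbcb/cb meet in 1. 1c->2: ok.
cbbcb: 2b undefined. 2b->0: ok.
All examples now run through 3 states with every (state, symbol) defined. Accept strings end in {0,2}, Reject strings end in {1}; accept={0,2}.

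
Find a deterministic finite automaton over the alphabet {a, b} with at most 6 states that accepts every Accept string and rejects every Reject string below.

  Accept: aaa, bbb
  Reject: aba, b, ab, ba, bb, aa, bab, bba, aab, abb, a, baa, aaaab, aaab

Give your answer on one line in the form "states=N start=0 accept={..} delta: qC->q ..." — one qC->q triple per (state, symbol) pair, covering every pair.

states=6 start=0 accept={5} delta: 0a->1 0b->2 1a->3 1b->0 2a->0 2b->4 3a->5 3b->0 4a->0 4b->5 5a->0 5b->0

State merging on the prefix tree: take the shortest (then alphabetical) example prefix whose next move is undefined and point that move at state 0, else 1, else 2, ...; a target is out if some Accept/Reject pair would then sit in one state with the same input left (inseparable). If every existing state is out, open a new one.
a: 0a undefined. 0a->0: no, aaa/aa meet in 0. Open state 1: 0a->1.
b: 0b undefined. 0b->0: no, bbb/b meet in 0. 0b->1: no, aaa/baa meet in 1 with "aa" left. Open state 2: 0b->2.
aa: 1a undefined. 1a->0: no, aaa/a meet in 1. 1a->1: no, aaa/aa meet in 1. 1a->2: no, aaa/ba meet in 2 with "a" left. Open state 3: 1a->3.
ab: 1b undefined. 1b->0: ok.
ba: 2a undefined. 2a->0: ok.
bb: 2b undefined. 2b->0: no, bbb/b meet in 2. 2b->1: no, bbb/ab meet in 0. 2b->2: no, bbb/b meet in 2. 2b->3: no, aaa/bba meet in 3 with "a" left. Open state 4: 2b->4.
aaa: 3a undefined. 3a->0: no, aaa/ab meet in 0. 3a->1: no, aaa/aba meet in 1. 3a->2: no, aaa/b meet in 2. 3a->3: no, aaa/aa meet in 3. 3a->4: no, aaa/bb meet in 4. Open state 5: 3a->5.
aab: 3b undefined. 3b->0: ok.
bba: 4a undefined. 4a->0: ok.
bbb: 4b undefined. 4b->0: no, bbb/ab meet in 0. 4b->1: no, bbb/aba meet in 1. 4b->2: no, bbb/b meet in 2. 4b->3: no, bbb/aa meet in 3. 4b->4: no, bbb/bb meet in 4. 4b->5: ok.
aaaa: 5a undefined. 5a->0: ok.
aaab: 5b undefined. 5b->0: ok.
All examples now run through 6 states with every (state, symbol) defined. Accept strings end in {5}, Reject strings end in {0,1,2,3,4}; accept={5}.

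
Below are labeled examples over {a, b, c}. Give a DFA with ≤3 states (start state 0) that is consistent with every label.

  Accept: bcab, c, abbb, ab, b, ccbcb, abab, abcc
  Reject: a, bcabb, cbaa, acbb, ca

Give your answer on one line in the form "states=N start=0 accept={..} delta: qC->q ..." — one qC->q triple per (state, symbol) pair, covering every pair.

states=3 start=0 accept={1,2} delta: 0a->0 0b->1 0c->2 1a->0 1b->0 1c->0 2a->0 2b->1 2c->0

State merging on the prefix tree: take the shortest (then alphabetical) example prefix whose next move is undefined and point that move at state 0, else 1, else 2, ...; a target is out if some Accept/Reject pair would then sit in one state with the same input left (inseparable). If every existing state is out, open a new one.
a: 0a undefined. 0a->0: ok.
b: 0b undefined. 0b->0: no, abbb/a meet in 0. Open state 1: 0b->1.
c: 0c undefined. 0c->0: no, c/a meet in 0. 0c->1: no, abbb/acbb meet in 1 with "bb" left. Open state 2: 0c->2.
bc: 1c undefined. 1c->0: ok.
ca: 2a undefined. 2a->0: ok.
cb: 2b undefined. 2b->0: no, bcab/acbb meet in 1. 2b->1: ok.
cc: 2c undefined. 2c->0: ok.
aba: 1a undefined. 1a->0: ok.
abb: 1b undefined. 1b->0: ok.
All examples now run through 3 states with every (state, symbol) defined. Accept strings end in {1,2}, Reject strings end in {0}; accept={1,2}.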